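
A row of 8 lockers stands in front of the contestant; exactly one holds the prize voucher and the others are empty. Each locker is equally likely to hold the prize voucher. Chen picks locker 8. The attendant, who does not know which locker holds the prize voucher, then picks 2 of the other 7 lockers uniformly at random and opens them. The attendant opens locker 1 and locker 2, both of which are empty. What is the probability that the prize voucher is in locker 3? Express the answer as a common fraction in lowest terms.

1/6

Because the attendant chose which lockers to open without knowing where the prize voucher is, the choice is independent of the prize location. Learning that none of the 2 opened lockers holds the prize voucher simply rules out those 2 locations and leaves the remaining 6 lockers still equally likely by symmetry.
So P(the prize voucher in locker 3) = 1/6.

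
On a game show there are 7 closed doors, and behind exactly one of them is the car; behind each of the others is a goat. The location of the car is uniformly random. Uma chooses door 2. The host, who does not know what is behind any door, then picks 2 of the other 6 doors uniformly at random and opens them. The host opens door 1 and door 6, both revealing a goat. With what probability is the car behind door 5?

1/5

Consider each possible location of the car in turn.
If it is behind either of doors 1 and 6 (prior 1/7 each): that door was opened and seen not to hold the prize — ruled out; weight (1/7)·0 = 0 each.
If it is behind any of doors 2, 3, 4, 5, and 7 (prior 1/7 each): the host picks exactly this set with probability 1/15 regardless, and none is the prize; weight (1/7)·(1/15) = 1/105 each.
The weights sum to 1/21.
So P(the car behind door 5 | the host opened door 1 and door 6) = (1/105) / (1/21) = 1/5.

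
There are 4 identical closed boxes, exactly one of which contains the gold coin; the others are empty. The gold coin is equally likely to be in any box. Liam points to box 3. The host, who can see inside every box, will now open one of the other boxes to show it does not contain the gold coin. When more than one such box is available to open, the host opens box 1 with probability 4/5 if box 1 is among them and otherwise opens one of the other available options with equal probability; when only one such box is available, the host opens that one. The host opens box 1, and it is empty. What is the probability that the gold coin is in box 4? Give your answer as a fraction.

1/3

Consider each possible location of the gold coin in turn.
If it is in box 1 (prior 1/4): the host opened box 1, so this case is ruled out; weight (1/4)·0 = 0.
If it is in any of boxes 2, 3, and 4 (prior 1/4 each): box 1 is available, opened with probability 4/5; weight (1/4)·(4/5) = 1/5 each.
The weights sum to 3/5.
So P(the gold coin in box 4 | the host opened box 1) = (1/5) / (3/5) = 1/3.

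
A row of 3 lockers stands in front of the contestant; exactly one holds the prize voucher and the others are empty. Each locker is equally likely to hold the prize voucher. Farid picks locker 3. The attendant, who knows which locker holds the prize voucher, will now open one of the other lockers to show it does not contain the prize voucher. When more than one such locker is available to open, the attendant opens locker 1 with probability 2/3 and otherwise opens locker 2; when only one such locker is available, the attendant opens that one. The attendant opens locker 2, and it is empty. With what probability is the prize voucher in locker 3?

Apply Bayes' rule, conditioning on where the prize voucher actually is.
If it is in locker 1 (prior 1/3): only locker 2 is available, probability 1; weight (1/3)·1 = 1/3.
If it is in locker 2 (prior 1/3): the attendant opened locker 2, so this case is ruled out; weight (1/3)·0 = 0.
If it is in locker 3 (prior 1/3): locker 1 is available but not opened, probability 1/3; weight (1/3)·(1/3) = 1/9.
The weights sum to 4/9.
So P(the prize voucher in locker 3 | the attendant opened locker 2) = (1/9) / (4/9) = 1/4.

1/4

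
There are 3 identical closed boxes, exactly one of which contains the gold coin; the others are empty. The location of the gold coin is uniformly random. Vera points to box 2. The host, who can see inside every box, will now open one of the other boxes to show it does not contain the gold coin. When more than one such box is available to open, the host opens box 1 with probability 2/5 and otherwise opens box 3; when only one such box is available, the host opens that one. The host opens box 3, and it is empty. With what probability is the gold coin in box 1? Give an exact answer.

Apply Bayes' rule, conditioning on where the gold coin actually is.
If it is in box 1 (prior 1/3): only box 3 is available, probability 1; weight (1/3)·1 = 1/3.
If it is in box 2 (prior 1/3): box 1 is available but not opened, probability 3/5; weight (1/3)·(3/5) = 1/5.
If it is in box 3 (prior 1/3): the host opened box 3, so this case is ruled out; weight (1/3)·0 = 0.
The weights sum to 8/15.
So P(the gold coin in box 1 | the host opened box 3) = (1/3) / (8/15) = 5/8.

5/8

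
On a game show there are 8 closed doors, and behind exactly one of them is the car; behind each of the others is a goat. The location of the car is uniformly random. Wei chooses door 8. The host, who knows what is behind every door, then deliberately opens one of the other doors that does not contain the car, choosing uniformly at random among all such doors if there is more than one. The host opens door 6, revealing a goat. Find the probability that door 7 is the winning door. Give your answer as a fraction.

7/48

Consider each possible location of the car in turn.
If it is behind any of doors 1, 2, 3, 4, 5, and 7 (prior 1/8 each): the host has 6 equally likely choices, so probability 1/6; weight (1/8)·(1/6) = 1/48 each.
If it is behind door 6 (prior 1/8): the host opened door 6, so this case is ruled out; weight (1/8)·0 = 0.
If it is behind door 8 (prior 1/8): the host has 7 equally likely choices, so probability 1/7; weight (1/8)·(1/7) = 1/56.
The weights sum to 1/7.
So P(the car behind door 7 | the host opened door 6) = (1/48) / (1/7) = 7/48.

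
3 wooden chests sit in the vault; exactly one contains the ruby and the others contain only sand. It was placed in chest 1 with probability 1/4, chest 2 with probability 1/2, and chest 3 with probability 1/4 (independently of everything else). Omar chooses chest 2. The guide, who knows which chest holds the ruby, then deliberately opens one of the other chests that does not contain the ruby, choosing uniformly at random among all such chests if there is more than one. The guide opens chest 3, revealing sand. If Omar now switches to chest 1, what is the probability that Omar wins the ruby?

1/2

Consider each possible location of the ruby in turn.
If it is in chest 1 (prior 1/4): the guide has no choice, probability 1; weight (1/4)·1 = 1/4.
If it is in chest 2 (prior 1/2): the guide has 2 equally likely choices, so probability 1/2; weight (1/2)·(1/2) = 1/4.
If it is in chest 3 (prior 1/4): the guide opened chest 3, so this case is ruled out; weight (1/4)·0 = 0.
The weights sum to 1/2.
So P(the ruby in chest 1 | the guide opened chest 3) = (1/4) / (1/2) = 1/2.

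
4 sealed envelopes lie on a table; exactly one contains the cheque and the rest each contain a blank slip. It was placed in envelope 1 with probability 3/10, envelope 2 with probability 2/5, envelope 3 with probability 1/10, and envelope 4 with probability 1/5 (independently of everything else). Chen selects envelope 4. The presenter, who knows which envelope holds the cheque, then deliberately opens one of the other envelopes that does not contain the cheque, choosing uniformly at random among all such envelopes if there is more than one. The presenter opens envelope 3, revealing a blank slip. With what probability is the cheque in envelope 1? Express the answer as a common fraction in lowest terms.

9/25

Condition on the true location of the cheque.
If it is in envelope 1 (prior 3/10): the presenter has 2 equally likely choices, so probability 1/2; weight (3/10)·(1/2) = 3/20.
If it is in envelope 2 (prior 2/5): the presenter has 2 equally likely choices, so probability 1/2; weight (2/5)·(1/2) = 1/5.
If it is in envelope 3 (prior 1/10): the presenter opened envelope 3, so this case is ruled out; weight (1/10)·0 = 0.
If it is in envelope 4 (prior 1/5): the presenter has 3 equally likely choices, so probability 1/3; weight (1/5)·(1/3) = 1/15.
The weights sum to 5/12.
So P(the cheque in envelope 1 | the presenter opened envelope 3) = (3/20) / (5/12) = 9/25.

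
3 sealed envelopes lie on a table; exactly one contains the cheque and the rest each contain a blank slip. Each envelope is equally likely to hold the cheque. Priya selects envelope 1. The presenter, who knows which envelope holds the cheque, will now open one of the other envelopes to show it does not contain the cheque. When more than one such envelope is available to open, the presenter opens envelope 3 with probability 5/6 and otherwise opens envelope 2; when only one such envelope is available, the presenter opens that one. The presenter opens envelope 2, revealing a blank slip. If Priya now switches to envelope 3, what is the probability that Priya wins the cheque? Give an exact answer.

Condition on the true location of the cheque.
If it is in envelope 1 (prior 1/3): envelope 3 is available but not opened, probability 1/6; weight (1/3)·(1/6) = 1/18.
If it is in envelope 2 (prior 1/3): the presenter opened envelope 2, so this case is ruled out; weight (1/3)·0 = 0.
If it is in envelope 3 (prior 1/3): only envelope 2 is available, probability 1; weight (1/3)·1 = 1/3.
The weights sum to 7/18.
So P(the cheque in envelope 3 | the presenter opened envelope 2) = (1/3) / (7/18) = 6/7.

6/7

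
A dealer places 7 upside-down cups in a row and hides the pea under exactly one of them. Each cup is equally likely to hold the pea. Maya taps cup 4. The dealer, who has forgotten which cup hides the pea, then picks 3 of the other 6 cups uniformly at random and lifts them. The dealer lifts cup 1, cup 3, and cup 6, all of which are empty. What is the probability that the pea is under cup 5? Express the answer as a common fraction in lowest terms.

Because the dealer chose which cups to lift without knowing where the pea is, the choice is independent of the prize location. Learning that none of the 3 opened cups holds the pea simply rules out those 3 locations and leaves the remaining 4 cups still equally likely by symmetry.
So P(the pea under cup 5) = 1/4.

1/4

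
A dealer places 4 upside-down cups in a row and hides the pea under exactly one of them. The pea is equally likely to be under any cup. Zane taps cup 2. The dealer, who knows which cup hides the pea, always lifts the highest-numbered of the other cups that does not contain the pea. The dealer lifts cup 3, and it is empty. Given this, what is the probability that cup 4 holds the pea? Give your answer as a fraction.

1

Condition on the true location of the pea.
If it is under either of cups 1 and 2 (prior 1/4 each): the dealer would have opened cup 4 instead, probability 0; weight (1/4)·0 = 0 each.
If it is under cup 3 (prior 1/4): the dealer opened cup 3, so this case is ruled out; weight (1/4)·0 = 0.
If it is under cup 4 (prior 1/4): cup 3 is the highest-numbered option available, probability 1; weight (1/4)·1 = 1/4.
The weights sum to 1/4.
So P(the pea under cup 4 | the dealer opened cup 3) = (1/4) / (1/4) = 1.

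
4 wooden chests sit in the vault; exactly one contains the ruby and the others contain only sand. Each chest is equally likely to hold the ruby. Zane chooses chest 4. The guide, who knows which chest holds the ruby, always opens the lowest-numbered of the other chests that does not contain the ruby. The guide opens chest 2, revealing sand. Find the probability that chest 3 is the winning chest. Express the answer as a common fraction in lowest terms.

0

Consider each possible location of the ruby in turn.
If it is in chest 1 (prior 1/4): chest 2 is the lowest-numbered option available, probability 1; weight (1/4)·1 = 1/4.
If it is in chest 2 (prior 1/4): the guide opened chest 2, so this case is ruled out; weight (1/4)·0 = 0.
If it is in either of chests 3 and 4 (prior 1/4 each): the guide would have opened chest 1 instead, probability 0; weight (1/4)·0 = 0 each.
The weights sum to 1/4.
So P(the ruby in chest 3 | the guide opened chest 2) = 0 / (1/4) = 0.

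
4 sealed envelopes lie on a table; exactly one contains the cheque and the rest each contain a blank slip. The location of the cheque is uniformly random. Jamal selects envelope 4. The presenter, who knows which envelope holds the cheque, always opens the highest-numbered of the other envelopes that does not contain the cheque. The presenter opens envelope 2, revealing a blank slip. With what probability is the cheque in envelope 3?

1

Apply Bayes' rule, conditioning on where the cheque actually is.
If it is in either of envelopes 1 and 4 (prior 1/4 each): the presenter would have opened envelope 3 instead, probability 0; weight (1/4)·0 = 0 each.
If it is in envelope 2 (prior 1/4): the presenter opened envelope 2, so this case is ruled out; weight (1/4)·0 = 0.
If it is in envelope 3 (prior 1/4): envelope 2 is the highest-numbered option available, probability 1; weight (1/4)·1 = 1/4.
The weights sum to 1/4.
So P(the cheque in envelope 3 | the presenter opened envelope 2) = (1/4) / (1/4) = 1.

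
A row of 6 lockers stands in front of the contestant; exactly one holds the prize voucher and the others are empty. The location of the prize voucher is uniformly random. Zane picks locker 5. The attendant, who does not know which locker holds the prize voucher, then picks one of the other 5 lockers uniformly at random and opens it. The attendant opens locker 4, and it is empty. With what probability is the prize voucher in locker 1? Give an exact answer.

Apply Bayes' rule, conditioning on where the prize voucher actually is.
If it is in any of lockers 1, 2, 3, 5, and 6 (prior 1/6 each): the attendant picks locker 4 with probability 1/5 regardless, and it is not the prize; weight (1/6)·(1/5) = 1/30 each.
If it is in locker 4 (prior 1/6): the attendant opened locker 4, so this case is ruled out; weight (1/6)·0 = 0.
The weights sum to 1/6.
So P(the prize voucher in locker 1 | the attendant opened locker 4) = (1/30) / (1/6) = 1/5.

1/5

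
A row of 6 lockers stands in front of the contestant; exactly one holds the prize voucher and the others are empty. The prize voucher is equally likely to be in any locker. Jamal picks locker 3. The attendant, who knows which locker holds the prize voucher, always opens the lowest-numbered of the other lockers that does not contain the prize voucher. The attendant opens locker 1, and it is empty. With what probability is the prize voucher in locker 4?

Condition on the true location of the prize voucher.
If it is in locker 1 (prior 1/6): the attendant opened locker 1, so this case is ruled out; weight (1/6)·0 = 0.
If it is in any of lockers 2, 3, 4, 5, and 6 (prior 1/6 each): locker 1 is the lowest-numbered option available, probability 1; weight (1/6)·1 = 1/6 each.
The weights sum to 5/6.
So P(the prize voucher in locker 4 | the attendant opened locker 1) = (1/6) / (5/6) = 1/5.

1/5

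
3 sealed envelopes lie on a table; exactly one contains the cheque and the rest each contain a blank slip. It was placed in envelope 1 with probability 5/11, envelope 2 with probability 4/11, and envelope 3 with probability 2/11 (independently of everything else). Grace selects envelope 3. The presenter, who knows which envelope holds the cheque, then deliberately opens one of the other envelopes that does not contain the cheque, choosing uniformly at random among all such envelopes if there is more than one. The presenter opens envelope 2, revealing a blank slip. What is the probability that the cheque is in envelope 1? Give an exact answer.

Apply Bayes' rule, conditioning on where the cheque actually is.
If it is in envelope 1 (prior 5/11): the presenter has no choice, probability 1; weight (5/11)·1 = 5/11.
If it is in envelope 2 (prior 4/11): the presenter opened envelope 2, so this case is ruled out; weight (4/11)·0 = 0.
If it is in envelope 3 (prior 2/11): the presenter has 2 equally likely choices, so probability 1/2; weight (2/11)·(1/2) = 1/11.
The weights sum to 6/11.
So P(the cheque in envelope 1 | the presenter opened envelope 2) = (5/11) / (6/11) = 5/6.

5/6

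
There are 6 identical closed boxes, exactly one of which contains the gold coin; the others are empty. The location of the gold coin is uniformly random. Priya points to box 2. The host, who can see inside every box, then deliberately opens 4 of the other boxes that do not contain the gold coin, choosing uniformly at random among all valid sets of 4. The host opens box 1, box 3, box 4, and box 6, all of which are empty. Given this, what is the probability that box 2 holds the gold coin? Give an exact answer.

Apply Bayes' rule, conditioning on where the gold coin actually is.
If it is in any of boxes 1, 3, 4, and 6 (prior 1/6 each): that box was opened and seen not to hold the prize — ruled out; weight (1/6)·0 = 0 each.
If it is in box 2 (prior 1/6): the host has 5 equally likely choices, so probability 1/5; weight (1/6)·(1/5) = 1/30.
If it is in box 5 (prior 1/6): the host has no choice, probability 1; weight (1/6)·1 = 1/6.
The weights sum to 1/5.
So P(the gold coin in box 2 | the host opened box 1, box 3, box 4, and box 6) = (1/30) / (1/5) = 1/6.

1/6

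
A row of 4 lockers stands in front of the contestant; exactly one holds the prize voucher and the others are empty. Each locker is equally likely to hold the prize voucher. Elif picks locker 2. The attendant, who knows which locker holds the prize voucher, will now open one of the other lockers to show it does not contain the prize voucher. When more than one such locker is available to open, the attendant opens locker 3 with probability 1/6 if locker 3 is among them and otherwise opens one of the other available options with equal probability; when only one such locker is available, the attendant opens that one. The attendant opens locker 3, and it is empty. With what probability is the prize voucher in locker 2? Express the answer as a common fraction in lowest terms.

1/3

Apply Bayes' rule, conditioning on where the prize voucher actually is.
If it is in any of lockers 1, 2, and 4 (prior 1/4 each): locker 3 is available, opened with probability 1/6; weight (1/4)·(1/6) = 1/24 each.
If it is in locker 3 (prior 1/4): the attendant opened locker 3, so this case is ruled out; weight (1/4)·0 = 0.
The weights sum to 1/8.
So P(the prize voucher in locker 2 | the attendant opened locker 3) = (1/24) / (1/8) = 1/3.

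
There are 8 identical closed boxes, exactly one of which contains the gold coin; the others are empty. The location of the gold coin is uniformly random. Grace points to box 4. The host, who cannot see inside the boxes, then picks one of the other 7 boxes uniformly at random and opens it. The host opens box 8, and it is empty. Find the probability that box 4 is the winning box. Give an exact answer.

1/7

Consider each possible location of the gold coin in turn.
If it is in any of boxes 1, 2, 3, 4, 5, 6, and 7 (prior 1/8 each): the host picks box 8 with probability 1/7 regardless, and it is not the prize; weight (1/8)·(1/7) = 1/56 each.
If it is in box 8 (prior 1/8): the host opened box 8, so this case is ruled out; weight (1/8)·0 = 0.
The weights sum to 1/8.
So P(the gold coin in box 4 | the host opened box 8) = (1/56) / (1/8) = 1/7.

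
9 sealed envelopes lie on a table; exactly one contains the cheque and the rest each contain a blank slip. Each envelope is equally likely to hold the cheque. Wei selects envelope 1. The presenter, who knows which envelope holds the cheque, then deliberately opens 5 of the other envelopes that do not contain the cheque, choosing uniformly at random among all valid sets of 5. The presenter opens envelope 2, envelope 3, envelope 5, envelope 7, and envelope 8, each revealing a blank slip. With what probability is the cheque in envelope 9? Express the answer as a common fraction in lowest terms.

8/27

Apply Bayes' rule, conditioning on where the cheque actually is.
If it is in envelope 1 (prior 1/9): the presenter has 56 equally likely choices, so probability 1/56; weight (1/9)·(1/56) = 1/504.
If it is in any of envelopes 2, 3, 5, 7, and 8 (prior 1/9 each): that envelope was opened and seen not to hold the prize — ruled out; weight (1/9)·0 = 0 each.
If it is in any of envelopes 4, 6, and 9 (prior 1/9 each): the presenter has 21 equally likely choices, so probability 1/21; weight (1/9)·(1/21) = 1/189 each.
The weights sum to 1/56.
So P(the cheque in envelope 9 | the presenter opened envelope 2, envelope 3, envelope 5, envelope 7, and envelope 8) = (1/189) / (1/56) = 8/27.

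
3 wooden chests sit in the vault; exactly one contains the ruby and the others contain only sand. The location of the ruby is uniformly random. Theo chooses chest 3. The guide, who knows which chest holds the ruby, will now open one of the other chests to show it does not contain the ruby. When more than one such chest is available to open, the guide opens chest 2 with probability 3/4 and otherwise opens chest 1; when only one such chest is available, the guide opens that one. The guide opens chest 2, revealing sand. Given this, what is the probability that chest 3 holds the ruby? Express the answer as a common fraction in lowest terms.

3/7

Consider each possible location of the ruby in turn.
If it is in chest 1 (prior 1/3): only chest 2 is available, probability 1; weight (1/3)·1 = 1/3.
If it is in chest 2 (prior 1/3): the guide opened chest 2, so this case is ruled out; weight (1/3)·0 = 0.
If it is in chest 3 (prior 1/3): chest 2 is available, opened with probability 3/4; weight (1/3)·(3/4) = 1/4.
The weights sum to 7/12.
So P(the ruby in chest 3 | the guide opened chest 2) = (1/4) / (7/12) = 3/7.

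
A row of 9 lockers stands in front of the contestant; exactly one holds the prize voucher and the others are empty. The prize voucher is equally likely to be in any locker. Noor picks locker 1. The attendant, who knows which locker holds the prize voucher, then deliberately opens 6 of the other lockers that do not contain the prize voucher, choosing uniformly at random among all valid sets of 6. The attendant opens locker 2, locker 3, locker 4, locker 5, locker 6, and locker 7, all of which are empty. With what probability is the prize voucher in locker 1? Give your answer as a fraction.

1/9

Apply Bayes' rule, conditioning on where the prize voucher actually is.
If it is in locker 1 (prior 1/9): the attendant has 28 equally likely choices, so probability 1/28; weight (1/9)·(1/28) = 1/252.
If it is in any of lockers 2, 3, 4, 5, 6, and 7 (prior 1/9 each): that locker was opened and seen not to hold the prize — ruled out; weight (1/9)·0 = 0 each.
If it is in either of lockers 8 and 9 (prior 1/9 each): the attendant has 7 equally likely choices, so probability 1/7; weight (1/9)·(1/7) = 1/63 each.
The weights sum to 1/28.
So P(the prize voucher in locker 1 | the attendant opened locker 2, locker 3, locker 4, locker 5, locker 6, and locker 7) = (1/252) / (1/28) = 1/9.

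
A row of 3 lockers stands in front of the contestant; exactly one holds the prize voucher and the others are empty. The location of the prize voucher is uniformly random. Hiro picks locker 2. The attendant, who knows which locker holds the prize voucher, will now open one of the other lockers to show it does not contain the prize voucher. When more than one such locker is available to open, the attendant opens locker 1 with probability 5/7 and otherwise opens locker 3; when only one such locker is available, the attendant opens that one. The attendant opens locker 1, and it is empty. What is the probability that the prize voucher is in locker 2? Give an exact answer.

Apply Bayes' rule, conditioning on where the prize voucher actually is.
If it is in locker 1 (prior 1/3): the attendant opened locker 1, so this case is ruled out; weight (1/3)·0 = 0.
If it is in locker 2 (prior 1/3): locker 1 is available, opened with probability 5/7; weight (1/3)·(5/7) = 5/21.
If it is in locker 3 (prior 1/3): only locker 1 is available, probability 1; weight (1/3)·1 = 1/3.
The weights sum to 4/7.
So P(the prize voucher in locker 2 | the attendant opened locker 1) = (5/21) / (4/7) = 5/12.

5/12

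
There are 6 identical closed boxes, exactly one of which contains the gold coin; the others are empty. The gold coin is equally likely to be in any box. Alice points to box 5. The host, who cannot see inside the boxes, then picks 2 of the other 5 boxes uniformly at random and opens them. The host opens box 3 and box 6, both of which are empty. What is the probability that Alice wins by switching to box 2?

1/4

Because the host chose which boxes to open without knowing where the gold coin is, the choice is independent of the prize location. Learning that none of the 2 opened boxes holds the gold coin simply rules out those 2 locations and leaves the remaining 4 boxes still equally likely by symmetry.
So P(the gold coin in box 2) = 1/4.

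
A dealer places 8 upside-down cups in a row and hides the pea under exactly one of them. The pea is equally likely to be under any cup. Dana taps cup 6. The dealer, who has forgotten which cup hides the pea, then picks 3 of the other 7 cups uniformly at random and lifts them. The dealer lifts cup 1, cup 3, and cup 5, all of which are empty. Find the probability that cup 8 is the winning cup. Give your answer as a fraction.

1/5

Consider each possible location of the pea in turn.
If it is under any of cups 1, 3, and 5 (prior 1/8 each): that cup was opened and seen not to hold the prize — ruled out; weight (1/8)·0 = 0 each.
If it is under any of cups 2, 4, 6, 7, and 8 (prior 1/8 each): the dealer picks exactly this set with probability 1/35 regardless, and none is the prize; weight (1/8)·(1/35) = 1/280 each.
The weights sum to 1/56.
So P(the pea under cup 8 | the dealer opened cup 1, cup 3, and cup 5) = (1/280) / (1/56) = 1/5.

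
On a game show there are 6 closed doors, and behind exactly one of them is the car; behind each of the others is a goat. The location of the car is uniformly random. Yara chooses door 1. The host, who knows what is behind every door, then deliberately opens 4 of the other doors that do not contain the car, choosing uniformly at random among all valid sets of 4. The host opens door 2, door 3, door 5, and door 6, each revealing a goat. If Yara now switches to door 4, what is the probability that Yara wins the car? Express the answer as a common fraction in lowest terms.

5/6

Condition on the true location of the car.
If it is behind door 1 (prior 1/6): the host has 5 equally likely choices, so probability 1/5; weight (1/6)·(1/5) = 1/30.
If it is behind any of doors 2, 3, 5, and 6 (prior 1/6 each): that door was opened and seen not to hold the prize — ruled out; weight (1/6)·0 = 0 each.
If it is behind door 4 (prior 1/6): the host has no choice, probability 1; weight (1/6)·1 = 1/6.
The weights sum to 1/5.
So P(the car behind door 4 | the host opened door 2, door 3, door 5, and door 6) = (1/6) / (1/5) = 5/6.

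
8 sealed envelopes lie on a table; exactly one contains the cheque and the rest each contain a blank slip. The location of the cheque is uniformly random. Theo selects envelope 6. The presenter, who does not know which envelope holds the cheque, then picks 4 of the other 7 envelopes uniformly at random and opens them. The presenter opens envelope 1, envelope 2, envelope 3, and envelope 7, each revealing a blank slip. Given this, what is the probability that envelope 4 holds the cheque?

Condition on the true location of the cheque.
If it is in any of envelopes 1, 2, 3, and 7 (prior 1/8 each): that envelope was opened and seen not to hold the prize — ruled out; weight (1/8)·0 = 0 each.
If it is in any of envelopes 4, 5, 6, and 8 (prior 1/8 each): the presenter picks exactly this set with probability 1/35 regardless, and none is the prize; weight (1/8)·(1/35) = 1/280 each.
The weights sum to 1/70.
So P(the cheque in envelope 4 | the presenter opened envelope 1, envelope 2, envelope 3, and envelope 7) = (1/280) / (1/70) = 1/4.

1/4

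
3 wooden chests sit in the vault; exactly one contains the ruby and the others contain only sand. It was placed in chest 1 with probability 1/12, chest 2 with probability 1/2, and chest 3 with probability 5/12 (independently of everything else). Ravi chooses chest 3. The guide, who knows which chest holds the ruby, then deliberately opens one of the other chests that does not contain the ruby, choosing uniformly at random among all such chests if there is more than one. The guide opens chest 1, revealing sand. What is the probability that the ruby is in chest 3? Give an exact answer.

5/17

Consider each possible location of the ruby in turn.
If it is in chest 1 (prior 1/12): the guide opened chest 1, so this case is ruled out; weight (1/12)·0 = 0.
If it is in chest 2 (prior 1/2): the guide has no choice, probability 1; weight (1/2)·1 = 1/2.
If it is in chest 3 (prior 5/12): the guide has 2 equally likely choices, so probability 1/2; weight (5/12)·(1/2) = 5/24.
The weights sum to 17/24.
So P(the ruby in chest 3 | the guide opened chest 1) = (5/24) / (17/24) = 5/17.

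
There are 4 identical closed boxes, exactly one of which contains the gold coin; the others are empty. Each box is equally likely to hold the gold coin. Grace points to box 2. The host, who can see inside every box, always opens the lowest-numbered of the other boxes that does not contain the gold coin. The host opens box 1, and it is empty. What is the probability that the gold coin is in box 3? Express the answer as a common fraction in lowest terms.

1/3

Apply Bayes' rule, conditioning on where the gold coin actually is.
If it is in box 1 (prior 1/4): the host opened box 1, so this case is ruled out; weight (1/4)·0 = 0.
If it is in any of boxes 2, 3, and 4 (prior 1/4 each): box 1 is the lowest-numbered option available, probability 1; weight (1/4)·1 = 1/4 each.
The weights sum to 3/4.
So P(the gold coin in box 3 | the host opened box 1) = (1/4) / (3/4) = 1/3.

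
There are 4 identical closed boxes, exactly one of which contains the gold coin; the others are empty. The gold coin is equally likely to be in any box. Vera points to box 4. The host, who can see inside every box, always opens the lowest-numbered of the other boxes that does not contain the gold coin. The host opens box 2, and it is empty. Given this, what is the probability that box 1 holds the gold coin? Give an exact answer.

Apply Bayes' rule, conditioning on where the gold coin actually is.
If it is in box 1 (prior 1/4): box 2 is the lowest-numbered option available, probability 1; weight (1/4)·1 = 1/4.
If it is in box 2 (prior 1/4): the host opened box 2, so this case is ruled out; weight (1/4)·0 = 0.
If it is in either of boxes 3 and 4 (prior 1/4 each): the host would have opened box 1 instead, probability 0; weight (1/4)·0 = 0 each.
The weights sum to 1/4.
So P(the gold coin in box 1 | the host opened box 2) = (1/4) / (1/4) = 1.

1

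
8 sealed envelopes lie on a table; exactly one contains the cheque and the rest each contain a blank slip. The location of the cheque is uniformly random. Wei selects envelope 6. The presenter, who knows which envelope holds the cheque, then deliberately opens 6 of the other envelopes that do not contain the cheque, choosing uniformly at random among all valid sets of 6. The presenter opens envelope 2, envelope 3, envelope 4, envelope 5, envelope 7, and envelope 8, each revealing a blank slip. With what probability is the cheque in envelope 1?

7/8

Consider each possible location of the cheque in turn.
If it is in envelope 1 (prior 1/8): the presenter has no choice, probability 1; weight (1/8)·1 = 1/8.
If it is in any of envelopes 2, 3, 4, 5, 7, and 8 (prior 1/8 each): that envelope was opened and seen not to hold the prize — ruled out; weight (1/8)·0 = 0 each.
If it is in envelope 6 (prior 1/8): the presenter has 7 equally likely choices, so probability 1/7; weight (1/8)·(1/7) = 1/56.
The weights sum to 1/7.
So P(the cheque in envelope 1 | the presenter opened envelope 2, envelope 3, envelope 4, envelope 5, envelope 7, and envelope 8) = (1/8) / (1/7) = 7/8.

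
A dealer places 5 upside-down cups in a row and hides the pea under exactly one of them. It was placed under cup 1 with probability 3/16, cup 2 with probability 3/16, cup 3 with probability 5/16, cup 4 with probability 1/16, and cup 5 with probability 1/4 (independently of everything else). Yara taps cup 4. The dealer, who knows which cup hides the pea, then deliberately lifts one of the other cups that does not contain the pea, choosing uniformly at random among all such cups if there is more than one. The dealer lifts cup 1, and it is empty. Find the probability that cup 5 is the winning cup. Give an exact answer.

16/51

Consider each possible location of the pea in turn.
If it is under cup 1 (prior 3/16): the dealer opened cup 1, so this case is ruled out; weight (3/16)·0 = 0.
If it is under cup 2 (prior 3/16): the dealer has 3 equally likely choices, so probability 1/3; weight (3/16)·(1/3) = 1/16.
If it is under cup 3 (prior 5/16): the dealer has 3 equally likely choices, so probability 1/3; weight (5/16)·(1/3) = 5/48.
If it is under cup 4 (prior 1/16): the dealer has 4 equally likely choices, so probability 1/4; weight (1/16)·(1/4) = 1/64.
If it is under cup 5 (prior 1/4): the dealer has 3 equally likely choices, so probability 1/3; weight (1/4)·(1/3) = 1/12.
The weights sum to 17/64.
So P(the pea under cup 5 | the dealer opened cup 1) = (1/12) / (17/64) = 16/51.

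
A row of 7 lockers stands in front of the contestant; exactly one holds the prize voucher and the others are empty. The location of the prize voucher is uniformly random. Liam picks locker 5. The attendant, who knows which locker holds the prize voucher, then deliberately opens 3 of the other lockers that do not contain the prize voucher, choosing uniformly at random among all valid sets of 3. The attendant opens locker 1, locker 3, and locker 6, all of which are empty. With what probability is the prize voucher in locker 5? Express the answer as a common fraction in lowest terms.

1/7

Consider each possible location of the prize voucher in turn.
If it is in any of lockers 1, 3, and 6 (prior 1/7 each): that locker was opened and seen not to hold the prize — ruled out; weight (1/7)·0 = 0 each.
If it is in any of lockers 2, 4, and 7 (prior 1/7 each): the attendant has 10 equally likely choices, so probability 1/10; weight (1/7)·(1/10) = 1/70 each.
If it is in locker 5 (prior 1/7): the attendant has 20 equally likely choices, so probability 1/20; weight (1/7)·(1/20) = 1/140.
The weights sum to 1/20.
So P(the prize voucher in locker 5 | the attendant opened locker 1, locker 3, and locker 6) = (1/140) / (1/20) = 1/7.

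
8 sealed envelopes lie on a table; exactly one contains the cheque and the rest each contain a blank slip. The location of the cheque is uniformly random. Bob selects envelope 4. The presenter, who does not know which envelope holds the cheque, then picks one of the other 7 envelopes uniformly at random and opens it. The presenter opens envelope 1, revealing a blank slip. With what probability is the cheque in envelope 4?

Apply Bayes' rule, conditioning on where the cheque actually is.
If it is in envelope 1 (prior 1/8): the presenter opened envelope 1, so this case is ruled out; weight (1/8)·0 = 0.
If it is in any of envelopes 2, 3, 4, 5, 6, 7, and 8 (prior 1/8 each): the presenter picks envelope 1 with probability 1/7 regardless, and it is not the prize; weight (1/8)·(1/7) = 1/56 each.
The weights sum to 1/8.
So P(the cheque in envelope 4 | the presenter opened envelope 1) = (1/56) / (1/8) = 1/7.

1/7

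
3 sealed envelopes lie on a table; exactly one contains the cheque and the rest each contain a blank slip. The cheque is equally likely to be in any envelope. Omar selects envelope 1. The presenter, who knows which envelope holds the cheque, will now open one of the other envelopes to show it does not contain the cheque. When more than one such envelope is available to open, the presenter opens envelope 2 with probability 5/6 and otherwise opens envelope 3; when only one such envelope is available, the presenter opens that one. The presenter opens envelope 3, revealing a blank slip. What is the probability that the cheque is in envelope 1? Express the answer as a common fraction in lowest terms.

Consider each possible location of the cheque in turn.
If it is in envelope 1 (prior 1/3): envelope 2 is available but not opened, probability 1/6; weight (1/3)·(1/6) = 1/18.
If it is in envelope 2 (prior 1/3): only envelope 3 is available, probability 1; weight (1/3)·1 = 1/3.
If it is in envelope 3 (prior 1/3): the presenter opened envelope 3, so this case is ruled out; weight (1/3)·0 = 0.
The weights sum to 7/18.
So P(the cheque in envelope 1 | the presenter opened envelope 3) = (1/18) / (7/18) = 1/7.

1/7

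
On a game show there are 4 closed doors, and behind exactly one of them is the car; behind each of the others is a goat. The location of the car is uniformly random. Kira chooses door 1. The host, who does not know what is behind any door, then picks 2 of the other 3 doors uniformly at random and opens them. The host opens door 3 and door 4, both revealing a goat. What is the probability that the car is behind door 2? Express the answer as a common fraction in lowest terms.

1/2

Because the host chose which doors to open without knowing where the car is, the choice is independent of the prize location. Learning that none of the 2 opened doors holds the car simply rules out those 2 locations and leaves the remaining 2 doors still equally likely by symmetry.
So P(the car behind door 2) = 1/2.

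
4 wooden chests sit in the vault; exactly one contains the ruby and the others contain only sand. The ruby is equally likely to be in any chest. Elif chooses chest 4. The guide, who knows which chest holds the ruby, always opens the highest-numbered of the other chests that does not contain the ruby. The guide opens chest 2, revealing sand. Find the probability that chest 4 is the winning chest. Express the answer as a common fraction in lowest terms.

0

Apply Bayes' rule, conditioning on where the ruby actually is.
If it is in either of chests 1 and 4 (prior 1/4 each): the guide would have opened chest 3 instead, probability 0; weight (1/4)·0 = 0 each.
If it is in chest 2 (prior 1/4): the guide opened chest 2, so this case is ruled out; weight (1/4)·0 = 0.
If it is in chest 3 (prior 1/4): chest 2 is the highest-numbered option available, probability 1; weight (1/4)·1 = 1/4.
The weights sum to 1/4.
So P(the ruby in chest 4 | the guide opened chest 2) = 0 / (1/4) = 0.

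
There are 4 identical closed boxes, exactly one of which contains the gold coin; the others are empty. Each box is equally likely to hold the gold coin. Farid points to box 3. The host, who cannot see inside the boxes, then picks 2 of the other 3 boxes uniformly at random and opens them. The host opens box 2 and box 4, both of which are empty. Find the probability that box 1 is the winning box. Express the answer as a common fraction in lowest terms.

Apply Bayes' rule, conditioning on where the gold coin actually is.
If it is in either of boxes 1 and 3 (prior 1/4 each): the host picks exactly this set with probability 1/3 regardless, and none is the prize; weight (1/4)·(1/3) = 1/12 each.
If it is in either of boxes 2 and 4 (prior 1/4 each): that box was opened and seen not to hold the prize — ruled out; weight (1/4)·0 = 0 each.
The weights sum to 1/6.
So P(the gold coin in box 1 | the host opened box 2 and box 4) = (1/12) / (1/6) = 1/2.

1/2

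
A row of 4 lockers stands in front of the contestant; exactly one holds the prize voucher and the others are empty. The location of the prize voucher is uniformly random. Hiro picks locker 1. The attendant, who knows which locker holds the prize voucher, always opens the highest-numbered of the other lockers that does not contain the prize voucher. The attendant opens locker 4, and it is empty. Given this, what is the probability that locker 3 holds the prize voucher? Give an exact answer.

1/3

Consider each possible location of the prize voucher in turn.
If it is in any of lockers 1, 2, and 3 (prior 1/4 each): locker 4 is the highest-numbered option available, probability 1; weight (1/4)·1 = 1/4 each.
If it is in locker 4 (prior 1/4): the attendant opened locker 4, so this case is ruled out; weight (1/4)·0 = 0.
The weights sum to 3/4.
So P(the prize voucher in locker 3 | the attendant opened locker 4) = (1/4) / (3/4) = 1/3.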